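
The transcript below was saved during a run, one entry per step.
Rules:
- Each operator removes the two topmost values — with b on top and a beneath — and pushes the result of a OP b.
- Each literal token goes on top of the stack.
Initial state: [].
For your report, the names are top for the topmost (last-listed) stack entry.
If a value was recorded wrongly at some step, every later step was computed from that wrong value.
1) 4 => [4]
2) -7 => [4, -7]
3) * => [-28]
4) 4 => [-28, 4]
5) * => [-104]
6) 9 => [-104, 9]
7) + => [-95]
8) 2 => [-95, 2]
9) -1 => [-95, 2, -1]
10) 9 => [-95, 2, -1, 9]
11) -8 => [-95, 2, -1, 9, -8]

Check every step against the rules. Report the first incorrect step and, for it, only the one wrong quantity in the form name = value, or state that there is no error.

step 5, top = -112

Recomputing the run from the initial state:
step 1: [4]
step 2: [4, -7]
step 3: [-28]
step 4: [-28, 4]
step 5: [-112]
step 6: [-112, 9]
step 7: [-103]
step 8: [-103, 2]
step 9: [-103, 2, -1]
step 10: [-103, 2, -1, 9]
step 11: [-103, 2, -1, 9, -8]
The first disagreement with the transcript is at step 5, where the value should be top = -112.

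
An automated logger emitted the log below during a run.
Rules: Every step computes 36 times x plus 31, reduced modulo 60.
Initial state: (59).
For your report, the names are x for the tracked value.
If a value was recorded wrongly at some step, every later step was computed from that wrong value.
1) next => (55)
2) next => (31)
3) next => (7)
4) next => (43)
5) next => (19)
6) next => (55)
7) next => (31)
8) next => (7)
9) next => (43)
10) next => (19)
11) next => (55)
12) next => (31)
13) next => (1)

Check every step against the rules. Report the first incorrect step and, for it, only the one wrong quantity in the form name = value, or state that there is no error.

Step 1: x = (36*59 + 31) mod 60 = 55 — checks out.
Step 2: x = (36*55 + 31) mod 60 = 31 — agrees with the log.
Step 3: x = (36*31 + 31) mod 60 = 7 — confirmed correct.
Step 4: x = (36*7 + 31) mod 60 = 43 — agrees with the log.
Step 5: x = (36*43 + 31) mod 60 = 19 — confirmed correct.
Step 6: x = (36*19 + 31) mod 60 = 55 — matches.
Step 7: x = (36*55 + 31) mod 60 = 31 — in agreement.
Step 8: x = (36*31 + 31) mod 60 = 7 — agrees with the log.
Step 9: x = (36*7 + 31) mod 60 = 43 — confirmed correct.
Step 10: x = (36*43 + 31) mod 60 = 19 — verified.
Step 11: x = (36*19 + 31) mod 60 = 55 — agrees with the log.
Step 12: x = (36*55 + 31) mod 60 = 31 — matches.
Step 13: x = (36*31 + 31) mod 60 = 7 — the log has a different value.
First incorrect step: 13; the correct value is x = 7.

step 13, x = 7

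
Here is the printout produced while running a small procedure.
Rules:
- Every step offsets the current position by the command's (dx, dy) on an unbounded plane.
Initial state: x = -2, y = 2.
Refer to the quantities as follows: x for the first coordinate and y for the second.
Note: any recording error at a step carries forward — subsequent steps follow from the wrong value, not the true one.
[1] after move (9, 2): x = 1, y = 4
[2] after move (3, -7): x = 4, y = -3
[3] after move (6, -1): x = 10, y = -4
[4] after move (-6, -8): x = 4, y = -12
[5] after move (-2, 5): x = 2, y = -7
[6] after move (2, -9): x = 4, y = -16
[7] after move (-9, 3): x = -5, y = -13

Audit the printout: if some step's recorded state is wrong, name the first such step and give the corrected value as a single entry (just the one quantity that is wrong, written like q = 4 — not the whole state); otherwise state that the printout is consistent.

Step 1: x = -2 + (9) = 7, y = 2 + (2) = 4 — not what was recorded.
Conclusion: step 1 carries the first error; the entry should be x = 7.

step 1, x = 7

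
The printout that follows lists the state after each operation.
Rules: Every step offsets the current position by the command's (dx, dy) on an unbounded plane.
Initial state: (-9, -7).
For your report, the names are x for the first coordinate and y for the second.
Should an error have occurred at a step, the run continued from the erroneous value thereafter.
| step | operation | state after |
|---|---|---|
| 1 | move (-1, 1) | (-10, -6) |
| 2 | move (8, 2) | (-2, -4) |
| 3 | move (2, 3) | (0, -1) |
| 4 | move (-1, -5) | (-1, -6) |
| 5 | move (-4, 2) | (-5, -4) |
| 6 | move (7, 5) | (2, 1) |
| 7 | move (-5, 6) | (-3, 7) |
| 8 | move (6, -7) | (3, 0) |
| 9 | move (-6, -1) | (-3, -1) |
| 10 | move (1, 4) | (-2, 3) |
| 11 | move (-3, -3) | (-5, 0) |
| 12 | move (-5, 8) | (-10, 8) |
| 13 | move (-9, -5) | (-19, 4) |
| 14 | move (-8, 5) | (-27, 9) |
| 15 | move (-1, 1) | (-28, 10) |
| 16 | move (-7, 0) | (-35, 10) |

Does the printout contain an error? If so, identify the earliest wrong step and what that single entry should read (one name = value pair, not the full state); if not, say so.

step 13, y = 3

Step 1: x = -9 + (-1) = -10, y = -7 + (1) = -6 — consistent with the printout.
Step 2: x = -10 + (8) = -2, y = -6 + (2) = -4 — verified.
Step 3: x = -2 + (2) = 0, y = -4 + (3) = -1 — exactly as logged.
Step 4: x = 0 + (-1) = -1, y = -1 + (-5) = -6 — no discrepancy.
Step 5: x = -1 + (-4) = -5, y = -6 + (2) = -4 — same as recorded.
Step 6: x = -5 + (7) = 2, y = -4 + (5) = 1 — in agreement.
Step 7: x = 2 + (-5) = -3, y = 1 + (6) = 7 — confirmed correct.
Step 8: x = -3 + (6) = 3, y = 7 + (-7) = 0 — matches.
Step 9: x = 3 + (-6) = -3, y = 0 + (-1) = -1 — consistent with the printout.
Step 10: x = -3 + (1) = -2, y = -1 + (4) = 3 — no discrepancy.
Step 11: x = -2 + (-3) = -5, y = 3 + (-3) = 0 — confirmed correct.
Step 12: x = -5 + (-5) = -10, y = 0 + (8) = 8 — matches.
Step 13: x = -10 + (-9) = -19, y = 8 + (-5) = 3 — this is not what the printout shows.
So the first discrepancy is step 13, where the right value is y = 3.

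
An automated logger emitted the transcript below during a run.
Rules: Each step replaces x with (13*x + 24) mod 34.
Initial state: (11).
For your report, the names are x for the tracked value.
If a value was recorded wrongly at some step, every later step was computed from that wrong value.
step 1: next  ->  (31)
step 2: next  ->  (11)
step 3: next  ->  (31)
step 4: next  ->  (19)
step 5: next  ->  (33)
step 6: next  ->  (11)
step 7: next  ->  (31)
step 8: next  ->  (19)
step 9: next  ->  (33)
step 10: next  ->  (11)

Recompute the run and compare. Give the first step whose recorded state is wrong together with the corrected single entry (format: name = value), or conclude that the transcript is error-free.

step 2, x = 19

Step 1: x = (13*11 + 24) mod 34 = 31 — exactly as logged.
Step 2: x = (13*31 + 24) mod 34 = 19 — not what was recorded.
First incorrect step: 2; the correct value is x = 19.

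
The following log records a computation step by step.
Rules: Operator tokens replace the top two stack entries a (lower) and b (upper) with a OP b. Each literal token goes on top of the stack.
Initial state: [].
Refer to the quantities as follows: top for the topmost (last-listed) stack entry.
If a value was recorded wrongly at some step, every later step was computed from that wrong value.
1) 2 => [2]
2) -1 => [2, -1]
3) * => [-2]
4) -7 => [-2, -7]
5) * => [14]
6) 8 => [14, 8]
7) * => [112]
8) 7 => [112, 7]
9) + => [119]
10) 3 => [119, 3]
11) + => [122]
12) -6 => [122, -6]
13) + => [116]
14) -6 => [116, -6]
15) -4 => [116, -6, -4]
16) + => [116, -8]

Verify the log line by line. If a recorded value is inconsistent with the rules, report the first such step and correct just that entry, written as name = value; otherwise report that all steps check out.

step 16, top = -10

Recomputing the run from the initial state:
step 1: [2]
step 2: [2, -1]
step 3: [-2]
step 4: [-2, -7]
step 5: [14]
step 6: [14, 8]
step 7: [112]
step 8: [112, 7]
step 9: [119]
step 10: [119, 3]
step 11: [122]
step 12: [122, -6]
step 13: [116]
step 14: [116, -6]
step 15: [116, -6, -4]
step 16: [116, -10]
The first disagreement with the log is at step 16, where the value should be top = -10.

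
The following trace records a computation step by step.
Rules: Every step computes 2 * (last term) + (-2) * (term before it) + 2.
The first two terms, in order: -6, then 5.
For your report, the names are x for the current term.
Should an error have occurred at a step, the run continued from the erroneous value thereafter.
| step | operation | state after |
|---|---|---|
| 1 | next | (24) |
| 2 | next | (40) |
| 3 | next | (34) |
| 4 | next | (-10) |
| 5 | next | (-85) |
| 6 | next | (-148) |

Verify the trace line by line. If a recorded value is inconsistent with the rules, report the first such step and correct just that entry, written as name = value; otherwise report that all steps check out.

step 5, x = -86

Step 1: x = 2*(5) + (-2)*(-6) + (2) = 24 — exactly as logged.
Step 2: x = 2*(24) + (-2)*(5) + (2) = 40 — confirmed correct.
Step 3: x = 2*(40) + (-2)*(24) + (2) = 34 — no discrepancy.
Step 4: x = 2*(34) + (-2)*(40) + (2) = -10 — in agreement.
Step 5: x = 2*(-10) + (-2)*(34) + (2) = -86 — a discrepancy with the trace.
That makes step 5 the first incorrect line — x = -86 is what it should show.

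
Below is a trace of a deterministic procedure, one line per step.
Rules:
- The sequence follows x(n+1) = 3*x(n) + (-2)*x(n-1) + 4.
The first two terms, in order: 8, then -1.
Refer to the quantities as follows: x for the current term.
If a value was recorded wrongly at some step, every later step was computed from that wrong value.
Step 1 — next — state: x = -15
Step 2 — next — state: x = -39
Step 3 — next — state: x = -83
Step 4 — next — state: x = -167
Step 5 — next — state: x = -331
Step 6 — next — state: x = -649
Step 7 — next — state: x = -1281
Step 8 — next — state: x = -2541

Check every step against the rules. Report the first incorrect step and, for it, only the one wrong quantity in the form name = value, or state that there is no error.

Recomputing the run from the initial state:
step 1: x = -15
step 2: x = -39
step 3: x = -83
step 4: x = -167
step 5: x = -331
step 6: x = -655
step 7: x = -1299
step 8: x = -2583
The first disagreement with the trace is at step 6, where the value should be x = -655.

step 6, x = -655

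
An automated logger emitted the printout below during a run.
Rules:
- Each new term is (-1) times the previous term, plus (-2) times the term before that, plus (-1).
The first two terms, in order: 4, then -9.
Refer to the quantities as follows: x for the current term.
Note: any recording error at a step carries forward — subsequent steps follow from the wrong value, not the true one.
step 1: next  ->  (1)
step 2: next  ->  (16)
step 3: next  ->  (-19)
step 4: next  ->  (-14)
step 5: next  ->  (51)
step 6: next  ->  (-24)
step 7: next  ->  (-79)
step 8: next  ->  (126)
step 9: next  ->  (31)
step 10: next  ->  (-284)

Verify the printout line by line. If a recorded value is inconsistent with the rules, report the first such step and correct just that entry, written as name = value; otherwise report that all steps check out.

step 1, x = 0

Recomputing the run from the initial state:
step 1: x = 0
step 2: x = 17
step 3: x = -18
step 4: x = -17
step 5: x = 52
step 6: x = -19
step 7: x = -86
step 8: x = 123
step 9: x = 48
step 10: x = -295
The first disagreement with the printout is at step 1, where the value should be x = 0.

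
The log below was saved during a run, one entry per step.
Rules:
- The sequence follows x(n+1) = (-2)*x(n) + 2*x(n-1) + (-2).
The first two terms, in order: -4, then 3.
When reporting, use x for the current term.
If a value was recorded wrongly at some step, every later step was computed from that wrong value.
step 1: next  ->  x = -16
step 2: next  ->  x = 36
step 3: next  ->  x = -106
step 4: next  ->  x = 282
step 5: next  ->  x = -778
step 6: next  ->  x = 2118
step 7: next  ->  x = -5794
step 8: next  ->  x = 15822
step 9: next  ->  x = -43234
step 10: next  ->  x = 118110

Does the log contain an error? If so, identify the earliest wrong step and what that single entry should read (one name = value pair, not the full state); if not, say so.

no error

1. x = -2*(3) + (2)*(-4) + (-2) = -16 (checks out)
2. x = -2*(-16) + (2)*(3) + (-2) = 36 (in agreement)
3. x = -2*(36) + (2)*(-16) + (-2) = -106 (confirmed correct)
4. x = -2*(-106) + (2)*(36) + (-2) = 282 (verified)
5. x = -2*(282) + (2)*(-106) + (-2) = -778 (exactly as logged)
6. x = -2*(-778) + (2)*(282) + (-2) = 2118 (checks out)
7. x = -2*(2118) + (2)*(-778) + (-2) = -5794 (no discrepancy)
8. x = -2*(-5794) + (2)*(2118) + (-2) = 15822 (verified)
9. x = -2*(15822) + (2)*(-5794) + (-2) = -43234 (consistent with the log)
10. x = -2*(-43234) + (2)*(15822) + (-2) = 118110 (confirmed correct)
All steps check out; nothing to correct.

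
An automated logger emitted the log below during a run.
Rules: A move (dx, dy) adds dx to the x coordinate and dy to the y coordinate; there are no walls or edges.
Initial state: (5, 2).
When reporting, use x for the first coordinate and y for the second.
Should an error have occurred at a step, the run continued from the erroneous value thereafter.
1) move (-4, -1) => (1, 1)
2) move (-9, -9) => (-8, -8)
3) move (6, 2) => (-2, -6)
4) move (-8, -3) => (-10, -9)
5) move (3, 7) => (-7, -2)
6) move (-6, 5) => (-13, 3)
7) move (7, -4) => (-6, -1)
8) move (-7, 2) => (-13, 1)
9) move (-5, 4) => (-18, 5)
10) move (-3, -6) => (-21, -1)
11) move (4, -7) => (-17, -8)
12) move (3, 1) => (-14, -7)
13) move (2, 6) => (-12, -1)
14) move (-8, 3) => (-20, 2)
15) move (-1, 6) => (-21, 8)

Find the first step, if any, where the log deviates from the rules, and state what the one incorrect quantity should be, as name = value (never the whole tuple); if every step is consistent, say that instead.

Recomputing the run from the initial state:
step 1: x = 1, y = 1
step 2: x = -8, y = -8
step 3: x = -2, y = -6
step 4: x = -10, y = -9
step 5: x = -7, y = -2
step 6: x = -13, y = 3
step 7: x = -6, y = -1
step 8: x = -13, y = 1
step 9: x = -18, y = 5
step 10: x = -21, y = -1
step 11: x = -17, y = -8
step 12: x = -14, y = -7
step 13: x = -12, y = -1
step 14: x = -20, y = 2
step 15: x = -21, y = 8
This matches the log at every step.

no error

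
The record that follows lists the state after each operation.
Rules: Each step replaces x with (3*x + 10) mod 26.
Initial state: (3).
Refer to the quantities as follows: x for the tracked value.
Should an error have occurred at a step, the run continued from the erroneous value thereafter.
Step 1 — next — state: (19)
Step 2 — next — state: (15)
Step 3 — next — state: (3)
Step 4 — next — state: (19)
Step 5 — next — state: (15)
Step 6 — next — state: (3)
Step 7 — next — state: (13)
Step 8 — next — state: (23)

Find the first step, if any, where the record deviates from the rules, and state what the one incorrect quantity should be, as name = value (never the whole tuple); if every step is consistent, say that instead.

step 7, x = 19

Recomputing the run from the initial state:
step 1: x = 19
step 2: x = 15
step 3: x = 3
step 4: x = 19
step 5: x = 15
step 6: x = 3
step 7: x = 19
step 8: x = 15
The first disagreement with the record is at step 7, where the value should be x = 19.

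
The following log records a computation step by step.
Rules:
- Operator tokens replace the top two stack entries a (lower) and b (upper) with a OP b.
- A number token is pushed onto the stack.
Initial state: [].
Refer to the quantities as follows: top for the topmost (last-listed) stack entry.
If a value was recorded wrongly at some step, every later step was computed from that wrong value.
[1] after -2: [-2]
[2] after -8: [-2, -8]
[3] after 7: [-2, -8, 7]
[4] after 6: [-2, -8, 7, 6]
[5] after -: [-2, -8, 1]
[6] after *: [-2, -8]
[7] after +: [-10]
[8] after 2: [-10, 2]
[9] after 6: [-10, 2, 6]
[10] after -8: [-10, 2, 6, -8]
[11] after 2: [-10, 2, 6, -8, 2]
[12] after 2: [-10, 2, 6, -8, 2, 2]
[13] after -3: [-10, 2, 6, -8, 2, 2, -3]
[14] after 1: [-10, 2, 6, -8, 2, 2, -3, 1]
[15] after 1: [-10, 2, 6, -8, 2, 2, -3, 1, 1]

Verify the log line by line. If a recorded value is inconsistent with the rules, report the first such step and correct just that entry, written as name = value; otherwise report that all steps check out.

step 1: push -2: top = -2 -> matches
step 2: push -8: top = -8 -> consistent with the log
step 3: push 7: top = 7 -> confirmed correct
step 4: push 6: top = 6 -> confirmed correct
step 5: 7 - 6 = 1 -> checks out
step 6: -8 * 1 = -8 -> confirmed correct
step 7: -2 + -8 = -10 -> consistent with the log
step 8: push 2: top = 2 -> matches
step 9: push 6: top = 6 -> consistent with the log
step 10: push -8: top = -8 -> confirmed correct
step 11: push 2: top = 2 -> same as recorded
step 12: push 2: top = 2 -> agrees with the log
step 13: push -3: top = -3 -> matches
step 14: push 1: top = 1 -> consistent with the log
step 15: push 1: top = 1 -> confirmed correct
Every step is consistent.

no error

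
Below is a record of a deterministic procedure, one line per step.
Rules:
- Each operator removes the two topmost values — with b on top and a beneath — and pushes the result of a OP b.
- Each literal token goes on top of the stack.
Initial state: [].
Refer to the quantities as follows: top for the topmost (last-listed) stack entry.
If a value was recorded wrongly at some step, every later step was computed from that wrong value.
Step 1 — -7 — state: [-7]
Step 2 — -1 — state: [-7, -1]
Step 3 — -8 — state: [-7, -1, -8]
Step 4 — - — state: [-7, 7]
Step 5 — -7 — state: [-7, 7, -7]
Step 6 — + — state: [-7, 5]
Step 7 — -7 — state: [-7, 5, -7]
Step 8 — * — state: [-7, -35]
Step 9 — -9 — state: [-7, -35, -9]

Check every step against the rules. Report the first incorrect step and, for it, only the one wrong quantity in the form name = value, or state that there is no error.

step 1: push -7: top = -7 -> no discrepancy
step 2: push -1: top = -1 -> consistent with the record
step 3: push -8: top = -8 -> agrees with the record
step 4: -1 - -8 = 7 -> same as recorded
step 5: push -7: top = -7 -> checks out
step 6: 7 + -7 = 0 -> first mismatch against the record
Step 6 is the first one off; corrected, top = 0.

step 6, top = 0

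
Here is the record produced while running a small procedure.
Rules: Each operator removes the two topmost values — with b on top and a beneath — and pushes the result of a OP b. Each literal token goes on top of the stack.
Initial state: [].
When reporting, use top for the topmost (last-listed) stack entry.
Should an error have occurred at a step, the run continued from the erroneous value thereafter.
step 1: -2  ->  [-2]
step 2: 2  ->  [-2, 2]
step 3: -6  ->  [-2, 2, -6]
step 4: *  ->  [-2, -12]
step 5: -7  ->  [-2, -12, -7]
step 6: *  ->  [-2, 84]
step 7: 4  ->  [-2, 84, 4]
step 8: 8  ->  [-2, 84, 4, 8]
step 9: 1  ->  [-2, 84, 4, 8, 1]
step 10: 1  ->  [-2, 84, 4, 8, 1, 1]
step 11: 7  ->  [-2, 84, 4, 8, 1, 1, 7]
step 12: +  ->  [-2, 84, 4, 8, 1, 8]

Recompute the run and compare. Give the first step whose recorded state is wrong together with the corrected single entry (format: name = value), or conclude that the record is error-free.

Step 1: push -2: top = -2 — confirmed correct.
Step 2: push 2: top = 2 — exactly as logged.
Step 3: push -6: top = -6 — same as recorded.
Step 4: 2 * -6 = -12 — same as recorded.
Step 5: push -7: top = -7 — confirmed correct.
Step 6: -12 * -7 = 84 — agrees with the record.
Step 7: push 4: top = 4 — no discrepancy.
Step 8: push 8: top = 8 — same as recorded.
Step 9: push 1: top = 1 — consistent with the record.
Step 10: push 1: top = 1 — same as recorded.
Step 11: push 7: top = 7 — verified.
Step 12: 1 + 7 = 8 — consistent with the record.
The whole run recomputes cleanly — no discrepancies.

no error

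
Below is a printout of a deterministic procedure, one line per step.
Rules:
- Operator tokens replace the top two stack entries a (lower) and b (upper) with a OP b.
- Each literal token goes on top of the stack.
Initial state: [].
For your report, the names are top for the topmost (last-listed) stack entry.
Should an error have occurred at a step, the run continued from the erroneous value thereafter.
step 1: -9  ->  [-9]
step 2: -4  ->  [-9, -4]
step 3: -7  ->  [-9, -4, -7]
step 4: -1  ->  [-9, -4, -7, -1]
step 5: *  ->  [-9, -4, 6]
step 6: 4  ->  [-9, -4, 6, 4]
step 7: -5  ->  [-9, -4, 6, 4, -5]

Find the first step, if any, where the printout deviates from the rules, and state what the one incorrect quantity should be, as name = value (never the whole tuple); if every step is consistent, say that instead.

step 1: push -9: top = -9 -> agrees with the printout
step 2: push -4: top = -4 -> checks out
step 3: push -7: top = -7 -> same as recorded
step 4: push -1: top = -1 -> checks out
step 5: -7 * -1 = 7 -> the printout disagrees here
Conclusion: step 5 carries the first error; the entry should be top = 7.

step 5, top = 7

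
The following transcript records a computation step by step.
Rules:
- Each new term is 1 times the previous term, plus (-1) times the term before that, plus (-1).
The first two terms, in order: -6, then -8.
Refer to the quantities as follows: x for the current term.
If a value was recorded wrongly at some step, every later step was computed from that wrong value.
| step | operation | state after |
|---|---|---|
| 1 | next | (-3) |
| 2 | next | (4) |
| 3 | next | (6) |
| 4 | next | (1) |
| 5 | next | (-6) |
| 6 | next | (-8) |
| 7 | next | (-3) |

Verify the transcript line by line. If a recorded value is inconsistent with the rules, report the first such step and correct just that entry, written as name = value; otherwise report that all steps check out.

no error

Recomputing the run from the initial state:
step 1: x = -3
step 2: x = 4
step 3: x = 6
step 4: x = 1
step 5: x = -6
step 6: x = -8
step 7: x = -3
This matches the transcript at every step.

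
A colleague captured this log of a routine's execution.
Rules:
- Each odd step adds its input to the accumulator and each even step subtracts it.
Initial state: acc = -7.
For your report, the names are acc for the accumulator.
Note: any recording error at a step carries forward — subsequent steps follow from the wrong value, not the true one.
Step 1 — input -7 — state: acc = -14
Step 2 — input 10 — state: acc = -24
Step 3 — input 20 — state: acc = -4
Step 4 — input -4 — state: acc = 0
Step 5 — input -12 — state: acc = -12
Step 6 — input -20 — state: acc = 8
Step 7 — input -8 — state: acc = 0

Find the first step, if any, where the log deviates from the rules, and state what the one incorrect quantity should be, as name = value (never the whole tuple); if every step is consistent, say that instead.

no error

Step 1: acc = -7 + -7 = -14 — agrees with the log.
Step 2: acc = -14 - 10 = -24 — exactly as logged.
Step 3: acc = -24 + 20 = -4 — confirmed correct.
Step 4: acc = -4 - -4 = 0 — exactly as logged.
Step 5: acc = 0 + -12 = -12 — matches.
Step 6: acc = -12 - -20 = 8 — exactly as logged.
Step 7: acc = 8 + -8 = 0 — agrees with the log.
No step deviates from the rules.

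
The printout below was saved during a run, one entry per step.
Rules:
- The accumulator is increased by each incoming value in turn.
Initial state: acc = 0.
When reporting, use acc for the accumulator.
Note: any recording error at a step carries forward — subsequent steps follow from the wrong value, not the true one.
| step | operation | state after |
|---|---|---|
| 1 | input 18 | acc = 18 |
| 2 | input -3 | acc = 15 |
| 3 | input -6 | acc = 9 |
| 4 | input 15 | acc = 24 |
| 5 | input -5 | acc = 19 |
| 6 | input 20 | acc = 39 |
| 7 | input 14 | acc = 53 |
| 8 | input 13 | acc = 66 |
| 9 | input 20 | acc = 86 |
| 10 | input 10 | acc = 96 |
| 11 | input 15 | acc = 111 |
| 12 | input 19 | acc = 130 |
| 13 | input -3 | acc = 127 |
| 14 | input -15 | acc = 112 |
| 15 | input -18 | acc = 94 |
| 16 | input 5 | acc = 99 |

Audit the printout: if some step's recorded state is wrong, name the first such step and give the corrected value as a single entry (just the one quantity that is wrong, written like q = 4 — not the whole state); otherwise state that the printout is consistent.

no error

1. acc = 0 + 18 = 18 (checks out)
2. acc = 18 + -3 = 15 (same as recorded)
3. acc = 15 + -6 = 9 (verified)
4. acc = 9 + 15 = 24 (agrees with the printout)
5. acc = 24 + -5 = 19 (same as recorded)
6. acc = 19 + 20 = 39 (no discrepancy)
7. acc = 39 + 14 = 53 (consistent with the printout)
8. acc = 53 + 13 = 66 (no discrepancy)
9. acc = 66 + 20 = 86 (consistent with the printout)
10. acc = 86 + 10 = 96 (no discrepancy)
11. acc = 96 + 15 = 111 (consistent with the printout)
12. acc = 111 + 19 = 130 (verified)
13. acc = 130 + -3 = 127 (no discrepancy)
14. acc = 127 + -15 = 112 (in agreement)
15. acc = 112 + -18 = 94 (agrees with the printout)
16. acc = 94 + 5 = 99 (confirmed correct)
Each recorded entry agrees with the recomputation.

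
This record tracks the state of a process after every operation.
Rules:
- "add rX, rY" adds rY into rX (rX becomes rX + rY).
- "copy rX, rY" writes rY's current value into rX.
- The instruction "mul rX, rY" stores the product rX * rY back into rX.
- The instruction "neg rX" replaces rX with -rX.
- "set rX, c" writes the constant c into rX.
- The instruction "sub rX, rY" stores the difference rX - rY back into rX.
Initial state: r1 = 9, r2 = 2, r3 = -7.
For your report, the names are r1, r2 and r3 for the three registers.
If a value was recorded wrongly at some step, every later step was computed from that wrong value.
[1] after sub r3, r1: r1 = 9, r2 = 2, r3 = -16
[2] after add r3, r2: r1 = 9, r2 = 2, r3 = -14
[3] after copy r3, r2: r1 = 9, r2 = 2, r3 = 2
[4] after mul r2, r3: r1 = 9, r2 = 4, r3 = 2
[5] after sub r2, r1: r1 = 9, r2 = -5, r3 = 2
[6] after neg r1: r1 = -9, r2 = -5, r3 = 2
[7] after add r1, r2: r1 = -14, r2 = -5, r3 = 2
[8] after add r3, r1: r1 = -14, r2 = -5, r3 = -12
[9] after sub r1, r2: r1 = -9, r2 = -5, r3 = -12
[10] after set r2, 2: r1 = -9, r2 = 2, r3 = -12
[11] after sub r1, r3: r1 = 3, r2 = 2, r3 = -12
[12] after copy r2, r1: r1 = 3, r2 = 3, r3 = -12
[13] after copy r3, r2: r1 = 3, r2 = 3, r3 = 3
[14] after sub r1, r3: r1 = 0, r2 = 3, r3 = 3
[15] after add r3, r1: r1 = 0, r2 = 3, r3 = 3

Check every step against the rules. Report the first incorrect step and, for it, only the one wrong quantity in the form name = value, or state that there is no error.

Step 1: r3 = -7 - 9 = -16 — in agreement.
Step 2: r3 = -16 + 2 = -14 — in agreement.
Step 3: r3 = 2 — no discrepancy.
Step 4: r2 = 2 * 2 = 4 — verified.
Step 5: r2 = 4 - 9 = -5 — checks out.
Step 6: r1 = -(9) = -9 — consistent with the record.
Step 7: r1 = -9 + -5 = -14 — no discrepancy.
Step 8: r3 = 2 + -14 = -12 — in agreement.
Step 9: r1 = -14 - -5 = -9 — agrees with the record.
Step 10: r2 = 2 — in agreement.
Step 11: r1 = -9 - -12 = 3 — checks out.
Step 12: r2 = 3 — confirmed correct.
Step 13: r3 = 3 — exactly as logged.
Step 14: r1 = 3 - 3 = 0 — matches.
Step 15: r3 = 3 + 0 = 3 — confirmed correct.
No step deviates from the rules.

no error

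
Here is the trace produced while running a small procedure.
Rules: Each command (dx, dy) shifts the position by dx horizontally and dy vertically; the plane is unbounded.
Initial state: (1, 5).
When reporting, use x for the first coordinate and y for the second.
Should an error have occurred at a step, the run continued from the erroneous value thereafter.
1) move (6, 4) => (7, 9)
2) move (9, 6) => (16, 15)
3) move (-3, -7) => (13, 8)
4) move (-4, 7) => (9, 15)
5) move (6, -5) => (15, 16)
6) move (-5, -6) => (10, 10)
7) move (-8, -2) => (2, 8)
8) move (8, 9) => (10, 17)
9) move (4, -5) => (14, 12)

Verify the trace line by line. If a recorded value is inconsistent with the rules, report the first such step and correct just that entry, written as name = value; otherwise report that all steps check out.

step 5, y = 10

step 1: x = 1 + (6) = 7, y = 5 + (4) = 9 -> verified
step 2: x = 7 + (9) = 16, y = 9 + (6) = 15 -> consistent with the trace
step 3: x = 16 + (-3) = 13, y = 15 + (-7) = 8 -> verified
step 4: x = 13 + (-4) = 9, y = 8 + (7) = 15 -> in agreement
step 5: x = 9 + (6) = 15, y = 15 + (-5) = 10 -> first mismatch against the trace
First incorrect step: 5; the correct value is y = 10.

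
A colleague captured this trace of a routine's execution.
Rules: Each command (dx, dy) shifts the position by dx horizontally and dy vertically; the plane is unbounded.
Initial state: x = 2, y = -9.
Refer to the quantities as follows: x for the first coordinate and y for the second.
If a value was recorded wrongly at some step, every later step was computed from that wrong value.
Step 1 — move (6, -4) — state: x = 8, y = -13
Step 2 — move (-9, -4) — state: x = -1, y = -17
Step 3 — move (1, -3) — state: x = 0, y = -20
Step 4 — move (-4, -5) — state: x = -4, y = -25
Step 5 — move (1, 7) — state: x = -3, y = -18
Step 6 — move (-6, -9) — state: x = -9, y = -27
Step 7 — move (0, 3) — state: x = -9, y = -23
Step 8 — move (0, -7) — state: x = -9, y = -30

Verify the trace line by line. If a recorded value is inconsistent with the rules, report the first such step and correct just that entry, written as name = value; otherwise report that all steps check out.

step 7, y = -24

step 1: x = 2 + (6) = 8, y = -9 + (-4) = -13 -> exactly as logged
step 2: x = 8 + (-9) = -1, y = -13 + (-4) = -17 -> same as recorded
step 3: x = -1 + (1) = 0, y = -17 + (-3) = -20 -> same as recorded
step 4: x = 0 + (-4) = -4, y = -20 + (-5) = -25 -> same as recorded
step 5: x = -4 + (1) = -3, y = -25 + (7) = -18 -> in agreement
step 6: x = -3 + (-6) = -9, y = -18 + (-9) = -27 -> same as recorded
step 7: x = -9 + (0) = -9, y = -27 + (3) = -24 -> a discrepancy with the trace
So the first discrepancy is step 7, where the right value is y = -24.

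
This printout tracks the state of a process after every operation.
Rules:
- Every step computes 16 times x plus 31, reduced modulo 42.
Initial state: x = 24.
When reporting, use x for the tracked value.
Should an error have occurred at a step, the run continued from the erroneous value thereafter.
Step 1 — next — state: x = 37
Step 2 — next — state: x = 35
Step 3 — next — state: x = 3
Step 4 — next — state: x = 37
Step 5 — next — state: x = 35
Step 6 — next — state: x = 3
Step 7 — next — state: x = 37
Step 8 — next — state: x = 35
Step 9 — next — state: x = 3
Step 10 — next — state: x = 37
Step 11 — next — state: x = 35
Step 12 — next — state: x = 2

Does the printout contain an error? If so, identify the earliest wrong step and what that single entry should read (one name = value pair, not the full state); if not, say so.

step 12, x = 3

1. x = (16*24 + 31) mod 42 = 37 (no discrepancy)
2. x = (16*37 + 31) mod 42 = 35 (agrees with the printout)
3. x = (16*35 + 31) mod 42 = 3 (in agreement)
4. x = (16*3 + 31) mod 42 = 37 (confirmed correct)
5. x = (16*37 + 31) mod 42 = 35 (no discrepancy)
6. x = (16*35 + 31) mod 42 = 3 (exactly as logged)
7. x = (16*3 + 31) mod 42 = 37 (verified)
8. x = (16*37 + 31) mod 42 = 35 (consistent with the printout)
9. x = (16*35 + 31) mod 42 = 3 (consistent with the printout)
10. x = (16*3 + 31) mod 42 = 37 (agrees with the printout)
11. x = (16*37 + 31) mod 42 = 35 (verified)
12. x = (16*35 + 31) mod 42 = 3 (a discrepancy with the printout)
The audit stops at step 12: the recorded entry is wrong and should be x = 3.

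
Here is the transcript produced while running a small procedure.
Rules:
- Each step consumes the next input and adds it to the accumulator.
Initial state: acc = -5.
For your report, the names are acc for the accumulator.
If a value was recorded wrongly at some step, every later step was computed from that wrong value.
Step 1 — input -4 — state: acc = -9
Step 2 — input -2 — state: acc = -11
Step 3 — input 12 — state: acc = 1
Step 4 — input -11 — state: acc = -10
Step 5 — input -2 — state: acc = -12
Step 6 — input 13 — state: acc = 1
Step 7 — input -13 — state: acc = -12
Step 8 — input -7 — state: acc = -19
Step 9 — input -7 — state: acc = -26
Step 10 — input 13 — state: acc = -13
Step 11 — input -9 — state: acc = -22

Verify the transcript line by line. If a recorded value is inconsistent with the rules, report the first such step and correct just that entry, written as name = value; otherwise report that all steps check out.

Recomputing the run from the initial state:
step 1: acc = -9
step 2: acc = -11
step 3: acc = 1
step 4: acc = -10
step 5: acc = -12
step 6: acc = 1
step 7: acc = -12
step 8: acc = -19
step 9: acc = -26
step 10: acc = -13
step 11: acc = -22
This matches the transcript at every step.

no error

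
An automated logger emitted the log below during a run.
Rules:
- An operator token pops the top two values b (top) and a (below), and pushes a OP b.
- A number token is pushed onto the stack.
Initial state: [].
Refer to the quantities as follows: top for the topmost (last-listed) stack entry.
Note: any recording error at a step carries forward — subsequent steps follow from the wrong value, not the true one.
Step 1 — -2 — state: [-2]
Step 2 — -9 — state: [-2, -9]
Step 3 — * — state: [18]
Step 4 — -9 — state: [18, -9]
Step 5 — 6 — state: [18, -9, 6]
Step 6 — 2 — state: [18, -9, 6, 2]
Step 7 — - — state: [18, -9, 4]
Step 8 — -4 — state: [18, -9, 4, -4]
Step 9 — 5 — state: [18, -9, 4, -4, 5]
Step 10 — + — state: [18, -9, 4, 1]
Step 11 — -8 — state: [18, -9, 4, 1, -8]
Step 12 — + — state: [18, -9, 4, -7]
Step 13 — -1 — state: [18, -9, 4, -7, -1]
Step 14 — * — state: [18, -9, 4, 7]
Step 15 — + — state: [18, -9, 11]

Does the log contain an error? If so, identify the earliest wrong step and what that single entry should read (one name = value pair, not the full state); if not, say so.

no error

Step 1: push -2: top = -2 — consistent with the log.
Step 2: push -9: top = -9 — checks out.
Step 3: -2 * -9 = 18 — checks out.
Step 4: push -9: top = -9 — confirmed correct.
Step 5: push 6: top = 6 — verified.
Step 6: push 2: top = 2 — agrees with the log.
Step 7: 6 - 2 = 4 — no discrepancy.
Step 8: push -4: top = -4 — same as recorded.
Step 9: push 5: top = 5 — checks out.
Step 10: -4 + 5 = 1 — consistent with the log.
Step 11: push -8: top = -8 — in agreement.
Step 12: 1 + -8 = -7 — consistent with the log.
Step 13: push -1: top = -1 — matches.
Step 14: -7 * -1 = 7 — agrees with the log.
Step 15: 4 + 7 = 11 — consistent with the log.
All entries verified; no error found.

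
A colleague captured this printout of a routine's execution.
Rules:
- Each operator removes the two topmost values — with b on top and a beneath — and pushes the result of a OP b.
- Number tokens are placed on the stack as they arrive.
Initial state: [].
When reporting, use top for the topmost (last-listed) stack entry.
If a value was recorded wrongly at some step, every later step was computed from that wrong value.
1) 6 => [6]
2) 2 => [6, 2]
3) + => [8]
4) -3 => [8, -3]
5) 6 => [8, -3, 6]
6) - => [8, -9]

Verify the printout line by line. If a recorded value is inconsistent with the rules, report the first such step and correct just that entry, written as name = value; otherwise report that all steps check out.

no error

1. push 6: top = 6 (consistent with the printout)
2. push 2: top = 2 (no discrepancy)
3. 6 + 2 = 8 (checks out)
4. push -3: top = -3 (checks out)
5. push 6: top = 6 (same as recorded)
6. -3 - 6 = -9 (exactly as logged)
Each recorded entry agrees with the recomputation.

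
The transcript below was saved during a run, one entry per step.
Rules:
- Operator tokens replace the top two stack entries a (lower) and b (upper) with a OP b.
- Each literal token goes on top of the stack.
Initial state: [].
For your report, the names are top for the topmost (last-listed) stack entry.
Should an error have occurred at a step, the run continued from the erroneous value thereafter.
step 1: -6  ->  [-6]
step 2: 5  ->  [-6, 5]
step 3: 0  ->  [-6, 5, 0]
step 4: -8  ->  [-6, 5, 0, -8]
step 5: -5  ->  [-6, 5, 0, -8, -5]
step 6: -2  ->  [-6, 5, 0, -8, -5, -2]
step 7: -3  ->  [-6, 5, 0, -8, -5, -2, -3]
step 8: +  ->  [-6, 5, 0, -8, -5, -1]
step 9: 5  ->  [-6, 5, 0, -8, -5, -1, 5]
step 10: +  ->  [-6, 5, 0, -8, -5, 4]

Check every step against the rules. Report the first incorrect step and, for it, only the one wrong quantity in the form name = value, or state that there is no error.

step 8, top = -5

Step 1: push -6: top = -6 — checks out.
Step 2: push 5: top = 5 — checks out.
Step 3: push 0: top = 0 — confirmed correct.
Step 4: push -8: top = -8 — in agreement.
Step 5: push -5: top = -5 — verified.
Step 6: push -2: top = -2 — verified.
Step 7: push -3: top = -3 — in agreement.
Step 8: -2 + -3 = -5 — first mismatch against the transcript.
Step 8 is the first one off; corrected, top = -5.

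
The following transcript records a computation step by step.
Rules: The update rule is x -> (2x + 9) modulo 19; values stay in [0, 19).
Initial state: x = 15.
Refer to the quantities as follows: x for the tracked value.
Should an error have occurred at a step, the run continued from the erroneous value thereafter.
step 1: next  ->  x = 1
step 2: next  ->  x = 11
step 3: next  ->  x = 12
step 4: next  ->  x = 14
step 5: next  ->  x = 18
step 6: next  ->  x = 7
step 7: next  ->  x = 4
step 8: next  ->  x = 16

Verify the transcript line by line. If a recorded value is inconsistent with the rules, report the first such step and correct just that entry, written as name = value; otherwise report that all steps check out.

Step 1: x = (2*15 + 9) mod 19 = 1 — no discrepancy.
Step 2: x = (2*1 + 9) mod 19 = 11 — in agreement.
Step 3: x = (2*11 + 9) mod 19 = 12 — exactly as logged.
Step 4: x = (2*12 + 9) mod 19 = 14 — consistent with the transcript.
Step 5: x = (2*14 + 9) mod 19 = 18 — checks out.
Step 6: x = (2*18 + 9) mod 19 = 7 — matches.
Step 7: x = (2*7 + 9) mod 19 = 4 — agrees with the transcript.
Step 8: x = (2*4 + 9) mod 19 = 17 — first mismatch against the transcript.
The earliest wrong entry is at step 8: it should read x = 17.

step 8, x = 17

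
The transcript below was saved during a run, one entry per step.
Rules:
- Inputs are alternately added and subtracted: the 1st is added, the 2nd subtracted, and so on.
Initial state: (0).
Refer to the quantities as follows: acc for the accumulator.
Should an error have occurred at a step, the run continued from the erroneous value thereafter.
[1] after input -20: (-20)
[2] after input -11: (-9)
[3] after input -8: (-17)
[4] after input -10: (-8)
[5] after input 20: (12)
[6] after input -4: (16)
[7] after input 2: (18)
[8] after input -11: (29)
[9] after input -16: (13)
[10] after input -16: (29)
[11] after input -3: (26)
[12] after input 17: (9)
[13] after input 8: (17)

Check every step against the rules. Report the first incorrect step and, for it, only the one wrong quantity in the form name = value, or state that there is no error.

step 4, acc = -7

Recomputing the run from the initial state:
step 1: acc = -20
step 2: acc = -9
step 3: acc = -17
step 4: acc = -7
step 5: acc = 13
step 6: acc = 17
step 7: acc = 19
step 8: acc = 30
step 9: acc = 14
step 10: acc = 30
step 11: acc = 27
step 12: acc = 10
step 13: acc = 18
The first disagreement with the transcript is at step 4, where the value should be acc = -7.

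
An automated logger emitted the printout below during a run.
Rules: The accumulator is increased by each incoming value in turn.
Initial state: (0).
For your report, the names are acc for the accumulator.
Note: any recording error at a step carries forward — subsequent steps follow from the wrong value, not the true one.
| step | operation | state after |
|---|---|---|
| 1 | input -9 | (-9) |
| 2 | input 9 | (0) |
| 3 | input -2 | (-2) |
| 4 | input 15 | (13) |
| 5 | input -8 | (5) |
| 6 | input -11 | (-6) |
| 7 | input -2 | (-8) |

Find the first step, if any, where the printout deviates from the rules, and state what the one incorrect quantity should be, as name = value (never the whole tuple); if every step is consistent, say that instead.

1. acc = 0 + -9 = -9 (matches)
2. acc = -9 + 9 = 0 (same as recorded)
3. acc = 0 + -2 = -2 (checks out)
4. acc = -2 + 15 = 13 (checks out)
5. acc = 13 + -8 = 5 (in agreement)
6. acc = 5 + -11 = -6 (consistent with the printout)
7. acc = -6 + -2 = -8 (exactly as logged)
Every step is consistent.

no error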